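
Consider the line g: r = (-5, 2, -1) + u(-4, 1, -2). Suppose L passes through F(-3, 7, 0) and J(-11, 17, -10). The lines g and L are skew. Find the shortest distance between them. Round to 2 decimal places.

A direction vector for L is J − F = (-8, 10, -10).
Common perpendicular direction n = (-4, 1, -2) × (-8, 10, -10) = (10, -24, -32).
With w = (-3, 7, 0) − (-5, 2, -1) = (2, 5, 1), w · n = -132.
Distance = |w · n| / |n| = |-132| / √1700 ≈ 3.20.

3.20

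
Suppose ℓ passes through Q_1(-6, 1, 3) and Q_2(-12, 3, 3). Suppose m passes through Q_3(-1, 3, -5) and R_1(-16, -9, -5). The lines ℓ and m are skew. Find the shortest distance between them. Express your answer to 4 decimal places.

8.0000

A direction vector for ℓ is Q_2 − Q_1 = (-6, 2, 0).
A direction vector for m is R_1 − Q_3 = (-15, -12, 0).
Common perpendicular direction n = (-6, 2, 0) × (-15, -12, 0) = (0, 0, 102).
With w = (-1, 3, -5) − (-6, 1, 3) = (5, 2, -8), w · n = -816.
Distance = |w · n| / |n| = |-816| / √10404 ≈ 8.0000.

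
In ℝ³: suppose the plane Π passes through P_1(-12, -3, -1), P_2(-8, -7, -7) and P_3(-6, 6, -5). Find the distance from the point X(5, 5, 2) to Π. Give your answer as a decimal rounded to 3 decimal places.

P_1P_2 = (4, -4, -6), P_1P_3 = (6, 9, -4); a normal to Π is P_1P_2 × P_1P_3 = (70, -20, 60).
Using P_1: Π has equation 70x - 20y + 60z = -840.
n·X − d = (70)·(5) + (-20)·(5) + (60)·(2) − (-840) = 1210; |n| = √8900.
Distance = |1210| / √8900 = 1210/√8900 ≈ 12.826.

12.826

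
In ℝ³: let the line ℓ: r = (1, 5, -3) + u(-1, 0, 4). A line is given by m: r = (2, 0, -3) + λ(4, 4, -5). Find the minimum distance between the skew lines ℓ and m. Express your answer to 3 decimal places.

Common perpendicular direction n = (-1, 0, 4) × (4, 4, -5) = (-16, 11, -4).
With w = (2, 0, -3) − (1, 5, -3) = (1, -5, 0), w · n = -71.
Distance = |w · n| / |n| = |-71| / √393 ≈ 3.581.

3.581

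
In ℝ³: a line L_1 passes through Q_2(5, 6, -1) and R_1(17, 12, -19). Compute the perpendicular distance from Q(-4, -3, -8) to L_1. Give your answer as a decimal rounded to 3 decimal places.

14.437

A direction vector for L_1 is R_1 − Q_2 = (12, 6, -18).
Taking (5, 6, -1) on L_1 with direction v = (12, 6, -18): w = Q − (5, 6, -1) = (-9, -9, -7), and w × v = (204, -246, 54).
Distance = |w × v| / |v| = √105048 / √504 ≈ 14.437.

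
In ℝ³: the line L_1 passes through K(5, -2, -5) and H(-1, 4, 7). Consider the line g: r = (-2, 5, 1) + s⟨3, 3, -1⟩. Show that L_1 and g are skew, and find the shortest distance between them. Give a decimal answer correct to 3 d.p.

4.577

A direction vector for L_1 is H − K = (-6, 6, 12).
Common perpendicular direction n = (-6, 6, 12) × (3, 3, -1) = (-42, 30, -36).
With w = (-2, 5, 1) − (5, -2, -5) = (-7, 7, 6), w · n = 288.
Since n ≠ 0 the lines are not parallel, and w · n = 288 ≠ 0 so they do not intersect; hence they are skew.
Distance = |w · n| / |n| = |288| / √3960 ≈ 4.577.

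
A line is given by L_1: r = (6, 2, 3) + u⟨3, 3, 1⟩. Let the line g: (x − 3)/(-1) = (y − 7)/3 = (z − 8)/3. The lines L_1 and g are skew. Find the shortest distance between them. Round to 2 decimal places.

g has direction (-1, 3, 3) through (3, 7, 8).
Common perpendicular direction n = (3, 3, 1) × (-1, 3, 3) = (6, -10, 12).
With w = (3, 7, 8) − (6, 2, 3) = (-3, 5, 5), w · n = -8.
Distance = |w · n| / |n| = |-8| / √280 ≈ 0.48.

0.48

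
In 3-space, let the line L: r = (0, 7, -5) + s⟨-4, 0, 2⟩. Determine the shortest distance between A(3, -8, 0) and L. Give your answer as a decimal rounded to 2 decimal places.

16.09

Taking (0, 7, -5) on L with direction v = (-4, 0, 2): w = A − (0, 7, -5) = (3, -15, 5), and w × v = (-30, -26, -60).
Distance = |w × v| / |v| = √5176 / √20 ≈ 16.09.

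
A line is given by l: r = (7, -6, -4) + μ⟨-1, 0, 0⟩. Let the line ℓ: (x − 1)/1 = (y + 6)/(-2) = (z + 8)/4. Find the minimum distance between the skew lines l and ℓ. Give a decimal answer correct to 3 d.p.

ℓ has direction (1, -2, 4) through (1, -6, -8).
Common perpendicular direction n = (-1, 0, 0) × (1, -2, 4) = (0, 4, 2).
With w = (1, -6, -8) − (7, -6, -4) = (-6, 0, -4), w · n = -8.
Distance = |w · n| / |n| = |-8| / √20 ≈ 1.789.

1.789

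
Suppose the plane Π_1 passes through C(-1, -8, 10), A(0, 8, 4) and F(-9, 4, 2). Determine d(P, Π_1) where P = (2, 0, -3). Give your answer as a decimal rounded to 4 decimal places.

9.5743

CA = (1, 16, -6), CF = (-8, 12, -8); a normal to Π_1 is CA × CF = (-56, 56, 140).
Using C: Π_1 has equation -56x + 56y + 140z = 1008.
n·P − d = (-56)·(2) + (56)·(0) + (140)·(-3) − 1008 = -1540; |n| = √25872.
Distance = |-1540| / √25872 = 1540/√25872 ≈ 9.5743.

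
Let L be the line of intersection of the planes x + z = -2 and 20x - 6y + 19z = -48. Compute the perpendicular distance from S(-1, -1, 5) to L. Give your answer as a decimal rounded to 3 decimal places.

4.685

Direction of L: (1, 0, 1) × (20, -6, 19) = (6, 1, -6).
A point on L: solving the two plane equations with x = -4 gives (-4, 1, 2).
Taking (-4, 1, 2) on L with direction v = (6, 1, -6): w = S − (-4, 1, 2) = (3, -2, 3), and w × v = (9, 36, 15).
Distance = |w × v| / |v| = √1602 / √73 ≈ 4.685.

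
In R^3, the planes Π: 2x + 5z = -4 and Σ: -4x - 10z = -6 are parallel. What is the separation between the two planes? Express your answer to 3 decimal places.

Rescale Σ by 1/(-2): 2x + 5z = 3. Then distance = |-4 − 3| / √29 ≈ 1.300.

1.300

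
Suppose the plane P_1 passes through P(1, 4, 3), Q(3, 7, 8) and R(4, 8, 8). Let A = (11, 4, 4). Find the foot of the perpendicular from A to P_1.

PQ = (2, 3, 5), PR = (3, 4, 5); a normal to P_1 is PQ × PR = (-5, 5, -1).
Using P: P_1 has equation -5x + 5y - z = 12.
Foot = A − λn with λ = (n·A − d)/|n|² = (-39 − 12)/51 = -1.
Foot = (11, 4, 4) − (-1)·(-5, 5, -1) = (6, 9, 3).

(6, 9, 3)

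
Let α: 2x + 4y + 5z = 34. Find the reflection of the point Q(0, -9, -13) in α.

λ = (n·Q − d)/|n|² = (-101 − 34)/45 = -3.
Reflection = Q − 2λn = (0, -9, -13) − (-6)·(2, 4, 5) = (12, 15, 17).

(12, 15, 17)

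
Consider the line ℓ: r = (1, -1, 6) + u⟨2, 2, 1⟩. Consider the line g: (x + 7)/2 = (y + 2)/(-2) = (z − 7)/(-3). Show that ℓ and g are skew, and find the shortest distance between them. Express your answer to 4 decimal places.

1.3333

g has direction (2, -2, -3) through (-7, -2, 7).
Common perpendicular direction n = (2, 2, 1) × (2, -2, -3) = (-4, 8, -8).
With w = (-7, -2, 7) − (1, -1, 6) = (-8, -1, 1), w · n = 16.
Since n ≠ 0 the lines are not parallel, and w · n = 16 ≠ 0 so they do not intersect; hence they are skew.
Distance = |w · n| / |n| = |16| / √144 ≈ 1.3333.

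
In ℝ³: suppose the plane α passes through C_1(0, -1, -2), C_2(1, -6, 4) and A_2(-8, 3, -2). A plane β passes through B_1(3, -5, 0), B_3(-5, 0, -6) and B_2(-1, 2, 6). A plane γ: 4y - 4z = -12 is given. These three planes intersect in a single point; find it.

(1, -3, 0)

C_1C_2 = (1, -5, 6), C_1A_2 = (-8, 4, 0); a normal to α is C_1C_2 × C_1A_2 = (-24, -48, -36).
Using C_1: α has equation -24x - 48y - 36z = 120.
B_1B_3 = (-8, 5, -6), B_1B_2 = (-4, 7, 6); a normal to β is B_1B_3 × B_1B_2 = (72, 72, -36).
Using B_1: β has equation 72x + 72y - 36z = -144.
Solving the 3×3 linear system -24x - 48y - 36z = 120, 72x + 72y - 36z = -144, 4y - 4z = -12 (e.g. by elimination or Cramer's rule, determinant = -20736) gives (1, -3, 0).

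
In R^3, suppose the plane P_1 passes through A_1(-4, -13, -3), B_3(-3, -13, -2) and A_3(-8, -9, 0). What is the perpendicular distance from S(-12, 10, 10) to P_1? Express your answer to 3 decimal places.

A_1B_3 = (1, 0, 1), A_1A_3 = (-4, 4, 3); a normal to P_1 is A_1B_3 × A_1A_3 = (-4, -7, 4).
Using A_1: P_1 has equation -4x - 7y + 4z = 95.
n·S − d = (-4)·(-12) + (-7)·(10) + (4)·(10) − 95 = -77; |n| = √81.
Distance = |-77| / √81 = 77/√81 ≈ 8.556.

8.556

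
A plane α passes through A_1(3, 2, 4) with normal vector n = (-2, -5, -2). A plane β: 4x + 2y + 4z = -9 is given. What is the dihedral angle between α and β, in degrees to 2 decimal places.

41.03

α: n·r = n·A_1 gives -2x - 5y - 2z = -24.
cos θ = |n₁·n₂| / (|n₁||n₂|) = |-26| / (√33 · √36).
θ = arccos(0.75434) ≈ 41.03°.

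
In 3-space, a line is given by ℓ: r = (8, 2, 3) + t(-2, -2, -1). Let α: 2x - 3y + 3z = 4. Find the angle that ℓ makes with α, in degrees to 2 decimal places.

sin θ = |n·v| / (|n||v|) = |-1| / (√22 · √9) = 0.07107.
θ ≈ 4.08°.

4.08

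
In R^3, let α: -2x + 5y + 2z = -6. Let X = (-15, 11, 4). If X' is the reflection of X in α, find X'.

λ = (n·X − d)/|n|² = (93 − (-6))/33 = 3.
Reflection = X − 2λn = (-15, 11, 4) − 6·(-2, 5, 2) = (-3, -19, -8).

(-3, -19, -8)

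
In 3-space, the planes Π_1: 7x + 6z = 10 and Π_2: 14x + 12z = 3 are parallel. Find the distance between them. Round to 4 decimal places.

Rescale Π_2 by 1/2: 7x + 6z = 3/2. Then distance = |10 − (3/2)| / √85 ≈ 0.9220.

0.9220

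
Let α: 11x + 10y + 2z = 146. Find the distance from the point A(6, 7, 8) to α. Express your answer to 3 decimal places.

n·A − d = (11)·(6) + (10)·(7) + (2)·(8) − 146 = 6; |n| = √225.
Distance = |6| / √225 = 6/√225 ≈ 0.400.

0.400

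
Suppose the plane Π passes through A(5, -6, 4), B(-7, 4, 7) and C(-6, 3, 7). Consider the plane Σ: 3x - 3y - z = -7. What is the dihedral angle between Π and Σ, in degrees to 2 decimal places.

AB = (-12, 10, 3), AC = (-11, 9, 3); a normal to Π is AB × AC = (3, 3, 2).
Using A: Π has equation 3x + 3y + 2z = 5.
cos θ = |n₁·n₂| / (|n₁||n₂|) = |-2| / (√22 · √19).
θ = arccos(0.09782) ≈ 84.39°.

84.39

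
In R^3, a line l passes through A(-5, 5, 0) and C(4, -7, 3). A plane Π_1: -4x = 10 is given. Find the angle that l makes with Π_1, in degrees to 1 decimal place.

36.0

A direction vector for l is C − A = (9, -12, 3).
sin θ = |n·v| / (|n||v|) = |-36| / (√16 · √234) = 0.58835.
θ ≈ 36.0°.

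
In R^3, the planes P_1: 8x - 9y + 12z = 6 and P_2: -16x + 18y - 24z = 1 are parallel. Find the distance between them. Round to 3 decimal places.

0.382

Rescale P_2 by 1/(-2): 8x - 9y + 12z = -1/2. Then distance = |6 − (-1/2)| / √289 ≈ 0.382.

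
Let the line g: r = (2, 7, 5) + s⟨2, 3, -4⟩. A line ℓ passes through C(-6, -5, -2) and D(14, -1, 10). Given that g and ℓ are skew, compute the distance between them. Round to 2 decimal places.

9.39

A direction vector for ℓ is D − C = (20, 4, 12).
Common perpendicular direction n = (2, 3, -4) × (20, 4, 12) = (52, -104, -52).
With w = (-6, -5, -2) − (2, 7, 5) = (-8, -12, -7), w · n = 1196.
Distance = |w · n| / |n| = |1196| / √16224 ≈ 9.39.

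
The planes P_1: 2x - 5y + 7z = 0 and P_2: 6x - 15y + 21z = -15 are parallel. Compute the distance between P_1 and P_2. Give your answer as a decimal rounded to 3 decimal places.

Rescale P_2 by 1/3: 2x - 5y + 7z = -5. Then distance = |0 − (-5)| / √78 ≈ 0.566.

0.566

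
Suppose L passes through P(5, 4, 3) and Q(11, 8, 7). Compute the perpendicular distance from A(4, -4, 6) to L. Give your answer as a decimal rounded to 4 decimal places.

A direction vector for L is Q − P = (6, 4, 4).
Taking (5, 4, 3) on L with direction v = (6, 4, 4): w = A − (5, 4, 3) = (-1, -8, 3), and w × v = (-44, 22, 44).
Distance = |w × v| / |v| = √4356 / √68 ≈ 8.0037.

8.0037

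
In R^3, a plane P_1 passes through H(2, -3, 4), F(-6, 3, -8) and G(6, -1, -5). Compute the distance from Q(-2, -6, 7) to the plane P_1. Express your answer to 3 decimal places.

HF = (-8, 6, -12), HG = (4, 2, -9); a normal to P_1 is HF × HG = (-30, -120, -40).
Using H: P_1 has equation -30x - 120y - 40z = 140.
n·Q − d = (-30)·(-2) + (-120)·(-6) + (-40)·(7) − 140 = 360; |n| = √16900.
Distance = |360| / √16900 = 360/√16900 ≈ 2.769.

2.769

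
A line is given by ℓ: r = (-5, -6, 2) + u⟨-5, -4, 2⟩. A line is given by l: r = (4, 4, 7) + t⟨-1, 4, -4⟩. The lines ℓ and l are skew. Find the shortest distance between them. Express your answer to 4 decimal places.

Common perpendicular direction n = (-5, -4, 2) × (-1, 4, -4) = (8, -22, -24).
With w = (4, 4, 7) − (-5, -6, 2) = (9, 10, 5), w · n = -268.
Distance = |w · n| / |n| = |-268| / √1124 ≈ 7.9938.

7.9938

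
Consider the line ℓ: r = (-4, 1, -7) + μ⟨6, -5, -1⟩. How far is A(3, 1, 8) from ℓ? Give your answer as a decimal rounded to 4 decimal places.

16.1939

Taking (-4, 1, -7) on ℓ with direction v = (6, -5, -1): w = A − (-4, 1, -7) = (7, 0, 15), and w × v = (75, 97, -35).
Distance = |w × v| / |v| = √16259 / √62 ≈ 16.1939.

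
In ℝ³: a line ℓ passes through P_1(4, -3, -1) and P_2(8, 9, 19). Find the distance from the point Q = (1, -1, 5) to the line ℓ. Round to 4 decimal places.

A direction vector for ℓ is P_2 − P_1 = (4, 12, 20).
Taking (4, -3, -1) on ℓ with direction v = (4, 12, 20): w = Q − (4, -3, -1) = (-3, 2, 6), and w × v = (-32, 84, -44).
Distance = |w × v| / |v| = √10016 / √560 ≈ 4.2292.

4.2292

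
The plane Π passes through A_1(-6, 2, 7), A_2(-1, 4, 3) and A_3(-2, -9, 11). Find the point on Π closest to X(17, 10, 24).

(5, -2, 3)

A_1A_2 = (5, 2, -4), A_1A_3 = (4, -11, 4); a normal to Π is A_1A_2 × A_1A_3 = (-36, -36, -63).
Using A_1: Π has equation -36x - 36y - 63z = -297.
Foot = X − λn with λ = (n·X − d)/|n|² = (-2484 − (-297))/6561 = -1/3.
Foot = (17, 10, 24) − (-1/3)·(-36, -36, -63) = (5, -2, 3).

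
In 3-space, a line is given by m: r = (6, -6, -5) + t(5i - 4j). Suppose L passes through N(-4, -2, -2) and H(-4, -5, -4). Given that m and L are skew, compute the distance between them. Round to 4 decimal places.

A direction vector for L is H − N = (0, -3, -2).
Common perpendicular direction n = (5, -4, 0) × (0, -3, -2) = (8, 10, -15).
With w = (-4, -2, -2) − (6, -6, -5) = (-10, 4, 3), w · n = -85.
Distance = |w · n| / |n| = |-85| / √389 ≈ 4.3097.

4.3097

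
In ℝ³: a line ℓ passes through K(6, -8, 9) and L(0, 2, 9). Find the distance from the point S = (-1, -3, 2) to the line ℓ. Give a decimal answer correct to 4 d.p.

A direction vector for ℓ is L − K = (-6, 10, 0).
Taking (6, -8, 9) on ℓ with direction v = (-6, 10, 0): w = S − (6, -8, 9) = (-7, 5, -7), and w × v = (70, 42, -40).
Distance = |w × v| / |v| = √8264 / √136 ≈ 7.7952.

7.7952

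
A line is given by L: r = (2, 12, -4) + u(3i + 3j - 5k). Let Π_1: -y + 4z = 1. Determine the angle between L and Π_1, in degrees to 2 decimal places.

58.29

sin θ = |n·v| / (|n||v|) = |-23| / (√17 · √43) = 0.85069.
θ ≈ 58.29°.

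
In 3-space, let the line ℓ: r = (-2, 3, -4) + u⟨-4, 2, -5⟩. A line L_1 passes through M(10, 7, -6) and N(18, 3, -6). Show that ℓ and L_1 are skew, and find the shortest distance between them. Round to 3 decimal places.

A direction vector for L_1 is N − M = (8, -4, 0).
Common perpendicular direction n = (-4, 2, -5) × (8, -4, 0) = (-20, -40, 0).
With w = (10, 7, -6) − (-2, 3, -4) = (12, 4, -2), w · n = -400.
Since n ≠ 0 the lines are not parallel, and w · n = -400 ≠ 0 so they do not intersect; hence they are skew.
Distance = |w · n| / |n| = |-400| / √2000 ≈ 8.944.

8.944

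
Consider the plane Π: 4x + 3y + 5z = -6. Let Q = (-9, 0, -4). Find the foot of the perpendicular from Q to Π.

Foot = Q − λn with λ = (n·Q − d)/|n|² = (-56 − (-6))/50 = -1.
Foot = (-9, 0, -4) − (-1)·(4, 3, 5) = (-5, 3, 1).

(-5, 3, 1)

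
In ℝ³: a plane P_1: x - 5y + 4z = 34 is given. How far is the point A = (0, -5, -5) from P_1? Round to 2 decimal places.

4.47

n·A − d = (1)·(0) + (-5)·(-5) + (4)·(-5) − 34 = -29; |n| = √42.
Distance = |-29| / √42 = 29/√42 ≈ 4.47.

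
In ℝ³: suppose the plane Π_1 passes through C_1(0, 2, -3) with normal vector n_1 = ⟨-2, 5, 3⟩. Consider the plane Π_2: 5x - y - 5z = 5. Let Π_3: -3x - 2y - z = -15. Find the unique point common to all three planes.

Π_1: n_1·r = n_1·C_1 gives -2x + 5y + 3z = 1.
Solving the 3×3 linear system -2x + 5y + 3z = 1, 5x - y - 5z = 5, -3x - 2y - z = -15 (e.g. by elimination or Cramer's rule, determinant = 79) gives (4, 0, 3).

(4, 0, 3)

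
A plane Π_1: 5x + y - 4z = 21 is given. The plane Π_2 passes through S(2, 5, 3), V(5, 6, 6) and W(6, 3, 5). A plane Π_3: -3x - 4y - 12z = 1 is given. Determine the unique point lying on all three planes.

SV = (3, 1, 3), SW = (4, -2, 2); a normal to Π_2 is SV × SW = (8, 6, -10).
Using S: Π_2 has equation 8x + 6y - 10z = 16.
Solving the 3×3 linear system 5x + y - 4z = 21, 8x + 6y - 10z = 16, -3x - 4y - 12z = 1 (e.g. by elimination or Cramer's rule, determinant = -378) gives (5, -4, 0).

(5, -4, 0)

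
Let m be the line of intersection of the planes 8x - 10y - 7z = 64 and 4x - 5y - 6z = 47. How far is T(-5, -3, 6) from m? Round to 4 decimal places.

Direction of m: (8, -10, -7) × (4, -5, -6) = (25, 20, 0).
A point on m: solving the two plane equations with x = -1 gives (-1, -3, -6).
Taking (-1, -3, -6) on m with direction v = (25, 20, 0): w = T − (-1, -3, -6) = (-4, 0, 12), and w × v = (-240, 300, -80).
Distance = |w × v| / |v| = √154000 / √1025 ≈ 12.2574.

12.2574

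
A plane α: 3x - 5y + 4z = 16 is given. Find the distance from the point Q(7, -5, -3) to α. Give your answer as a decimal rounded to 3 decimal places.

n·Q − d = (3)·(7) + (-5)·(-5) + (4)·(-3) − 16 = 18; |n| = √50.
Distance = |18| / √50 = 18/√50 ≈ 2.546.

2.546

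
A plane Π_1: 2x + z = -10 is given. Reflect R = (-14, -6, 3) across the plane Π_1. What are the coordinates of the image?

(-2, -6, 9)

λ = (n·R − d)/|n|² = (-25 − (-10))/5 = -3.
Reflection = R − 2λn = (-14, -6, 3) − (-6)·(2, 0, 1) = (-2, -6, 9).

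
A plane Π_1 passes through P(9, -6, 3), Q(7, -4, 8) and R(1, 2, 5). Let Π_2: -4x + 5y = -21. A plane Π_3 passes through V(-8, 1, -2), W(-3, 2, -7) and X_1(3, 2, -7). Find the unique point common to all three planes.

PQ = (-2, 2, 5), PR = (-8, 8, 2); a normal to Π_1 is PQ × PR = (-36, -36, 0).
Using P: Π_1 has equation -36x - 36y = -108.
VW = (5, 1, -5), VX_1 = (11, 1, -5); a normal to Π_3 is VW × VX_1 = (0, -30, -6).
Using V: Π_3 has equation -30y - 6z = -18.
Solving the 3×3 linear system -36x - 36y = -108, -4x + 5y = -21, -30y - 6z = -18 (e.g. by elimination or Cramer's rule, determinant = 1944) gives (4, -1, 8).

(4, -1, 8)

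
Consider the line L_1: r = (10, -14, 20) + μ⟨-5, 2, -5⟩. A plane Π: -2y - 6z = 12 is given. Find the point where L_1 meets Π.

Substitute r = (10, -14, 20) + t(-5, 2, -5) into the plane: -92 + 26t = 12, so t = 4.
Intersection: (10, -14, 20) + 4·(-5, 2, -5) = (-10, -6, 0).

(-10, -6, 0)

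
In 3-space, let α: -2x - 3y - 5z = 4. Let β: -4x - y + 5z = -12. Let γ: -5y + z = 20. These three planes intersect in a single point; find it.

Solving the 3×3 linear system -2x - 3y - 5z = 4, -4x - y + 5z = -12, -5y + z = 20 (e.g. by elimination or Cramer's rule, determinant = -160) gives (4, -4, 0).

(4, -4, 0)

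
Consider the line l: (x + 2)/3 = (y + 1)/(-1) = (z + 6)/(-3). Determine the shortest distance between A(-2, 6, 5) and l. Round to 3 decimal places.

l has direction (3, -1, -3) through (-2, -1, -6).
Taking (-2, -1, -6) on l with direction v = (3, -1, -3): w = A − (-2, -1, -6) = (0, 7, 11), and w × v = (-10, 33, -21).
Distance = |w × v| / |v| = √1630 / √19 ≈ 9.262.

9.262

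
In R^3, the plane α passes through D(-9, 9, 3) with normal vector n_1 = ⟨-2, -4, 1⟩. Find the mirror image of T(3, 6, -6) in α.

(-1, -2, -4)

α: n_1·r = n_1·D gives -2x - 4y + z = -15.
λ = (n·T − d)/|n|² = (-36 − (-15))/21 = -1.
Reflection = T − 2λn = (3, 6, -6) − (-2)·(-2, -4, 1) = (-1, -2, -4).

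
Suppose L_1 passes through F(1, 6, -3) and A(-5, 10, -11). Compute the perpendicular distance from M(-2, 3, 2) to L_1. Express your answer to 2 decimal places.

A direction vector for L_1 is A − F = (-6, 4, -8).
Taking (1, 6, -3) on L_1 with direction v = (-6, 4, -8): w = M − (1, 6, -3) = (-3, -3, 5), and w × v = (4, -54, -30).
Distance = |w × v| / |v| = √3832 / √116 ≈ 5.75.

5.75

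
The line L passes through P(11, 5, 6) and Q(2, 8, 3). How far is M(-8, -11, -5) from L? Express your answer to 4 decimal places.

22.1852

A direction vector for L is Q − P = (-9, 3, -3).
Taking (11, 5, 6) on L with direction v = (-9, 3, -3): w = M − (11, 5, 6) = (-19, -16, -11), and w × v = (81, 42, -201).
Distance = |w × v| / |v| = √48726 / √99 ≈ 22.1852.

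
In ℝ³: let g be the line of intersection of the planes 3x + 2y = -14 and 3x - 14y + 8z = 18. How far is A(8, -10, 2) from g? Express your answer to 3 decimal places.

13.112

Direction of g: (3, 2, 0) × (3, -14, 8) = (16, -24, -48).
A point on g: solving the two plane equations with x = -4 gives (-4, -1, 2).
Taking (-4, -1, 2) on g with direction v = (16, -24, -48): w = A − (-4, -1, 2) = (12, -9, 0), and w × v = (432, 576, -144).
Distance = |w × v| / |v| = √539136 / √3136 ≈ 13.112.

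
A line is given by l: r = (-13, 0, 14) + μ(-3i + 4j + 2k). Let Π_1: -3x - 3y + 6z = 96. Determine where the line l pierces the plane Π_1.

(-4, -12, 8)

Substitute r = (-13, 0, 14) + t(-3, 4, 2) into the plane: 123 + 9t = 96, so t = -3.
Intersection: (-13, 0, 14) + (-3)·(-3, 4, 2) = (-4, -12, 8).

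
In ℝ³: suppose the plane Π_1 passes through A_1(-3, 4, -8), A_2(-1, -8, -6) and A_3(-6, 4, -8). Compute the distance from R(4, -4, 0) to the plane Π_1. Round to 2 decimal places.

6.58

A_1A_2 = (2, -12, 2), A_1A_3 = (-3, 0, 0); a normal to Π_1 is A_1A_2 × A_1A_3 = (0, -6, -36).
Using A_1: Π_1 has equation -6y - 36z = 264.
n·R − d = (0)·(4) + (-6)·(-4) + (-36)·(0) − 264 = -240; |n| = √1332.
Distance = |-240| / √1332 = 240/√1332 ≈ 6.58.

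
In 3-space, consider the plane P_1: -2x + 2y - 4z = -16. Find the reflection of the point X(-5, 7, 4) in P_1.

λ = (n·X − d)/|n|² = (8 − (-16))/24 = 1.
Reflection = X − 2λn = (-5, 7, 4) − 2·(-2, 2, -4) = (-1, 3, 12).

(-1, 3, 12)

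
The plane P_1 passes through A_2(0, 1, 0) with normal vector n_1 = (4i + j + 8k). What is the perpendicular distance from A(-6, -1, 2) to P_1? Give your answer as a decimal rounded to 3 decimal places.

P_1: n_1·r = n_1·A_2 gives 4x + y + 8z = 1.
n·A − d = (4)·(-6) + (1)·(-1) + (8)·(2) − 1 = -10; |n| = √81.
Distance = |-10| / √81 = 10/√81 ≈ 1.111.

1.111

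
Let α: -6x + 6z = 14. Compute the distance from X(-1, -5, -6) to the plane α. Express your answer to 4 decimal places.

n·X − d = (-6)·(-1) + (0)·(-5) + (6)·(-6) − 14 = -44; |n| = √72.
Distance = |-44| / √72 = 44/√72 ≈ 5.1854.

5.1854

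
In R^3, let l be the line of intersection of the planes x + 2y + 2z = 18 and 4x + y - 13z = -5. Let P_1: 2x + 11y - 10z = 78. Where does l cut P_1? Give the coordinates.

Direction of l: (1, 2, 2) × (4, 1, -13) = (-28, 21, -7).
A point on l: solving the two plane equations with x = -12 gives (-12, 17, -2).
Substitute r = (-12, 17, -2) + t(-28, 21, -7) into the plane: 183 + 245t = 78, so t = -3/7.
Intersection: (-12, 17, -2) + (-3/7)·(-28, 21, -7) = (0, 8, 1).

(0, 8, 1)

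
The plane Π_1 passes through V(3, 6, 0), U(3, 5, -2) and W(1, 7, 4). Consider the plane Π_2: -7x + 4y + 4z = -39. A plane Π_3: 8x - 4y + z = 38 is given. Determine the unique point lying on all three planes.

(9, 8, -2)

VU = (0, -1, -2), VW = (-2, 1, 4); a normal to Π_1 is VU × VW = (-2, 4, -2).
Using V: Π_1 has equation -2x + 4y - 2z = 18.
Solving the 3×3 linear system -2x + 4y - 2z = 18, -7x + 4y + 4z = -39, 8x - 4y + z = 38 (e.g. by elimination or Cramer's rule, determinant = 124) gives (9, 8, -2).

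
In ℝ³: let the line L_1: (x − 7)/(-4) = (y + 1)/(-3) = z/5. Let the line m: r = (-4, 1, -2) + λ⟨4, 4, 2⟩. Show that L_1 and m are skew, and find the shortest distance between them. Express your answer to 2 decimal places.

9.11

L_1 has direction (-4, -3, 5) through (7, -1, 0).
Common perpendicular direction n = (-4, -3, 5) × (4, 4, 2) = (-26, 28, -4).
With w = (-4, 1, -2) − (7, -1, 0) = (-11, 2, -2), w · n = 350.
Since n ≠ 0 the lines are not parallel, and w · n = 350 ≠ 0 so they do not intersect; hence they are skew.
Distance = |w · n| / |n| = |350| / √1476 ≈ 9.11.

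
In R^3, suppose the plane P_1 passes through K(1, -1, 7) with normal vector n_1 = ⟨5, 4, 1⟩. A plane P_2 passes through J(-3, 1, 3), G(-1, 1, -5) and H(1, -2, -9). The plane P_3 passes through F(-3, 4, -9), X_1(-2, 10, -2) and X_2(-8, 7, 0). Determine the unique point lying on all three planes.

(-3, 7, -5)

P_1: n_1·r = n_1·K gives 5x + 4y + z = 8.
JG = (2, 0, -8), JH = (4, -3, -12); a normal to P_2 is JG × JH = (-24, -8, -6).
Using J: P_2 has equation -24x - 8y - 6z = 46.
FX_1 = (1, 6, 7), FX_2 = (-5, 3, 9); a normal to P_3 is FX_1 × FX_2 = (33, -44, 33).
Using F: P_3 has equation 33x - 44y + 33z = -572.
Solving the 3×3 linear system 5x + 4y + z = 8, -24x - 8y - 6z = 46, 33x - 44y + 33z = -572 (e.g. by elimination or Cramer's rule, determinant = 1056) gives (-3, 7, -5).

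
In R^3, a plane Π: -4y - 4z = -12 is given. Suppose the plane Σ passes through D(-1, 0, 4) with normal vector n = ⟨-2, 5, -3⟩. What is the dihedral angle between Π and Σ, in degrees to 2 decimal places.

Σ: n·r = n·D gives -2x + 5y - 3z = -10.
cos θ = |n₁·n₂| / (|n₁||n₂|) = |-8| / (√32 · √38).
θ = arccos(0.22942) ≈ 76.74°.

76.74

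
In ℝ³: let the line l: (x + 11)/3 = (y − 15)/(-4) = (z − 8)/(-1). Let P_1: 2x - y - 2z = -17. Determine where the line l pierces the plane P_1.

(-2, 3, 5)

l has direction (3, -4, -1) through (-11, 15, 8).
Substitute r = (-11, 15, 8) + t(3, -4, -1) into the plane: -53 + 12t = -17, so t = 3.
Intersection: (-11, 15, 8) + 3·(3, -4, -1) = (-2, 3, 5).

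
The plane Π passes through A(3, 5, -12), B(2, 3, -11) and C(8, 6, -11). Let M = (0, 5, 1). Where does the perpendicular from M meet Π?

(3, -1, -8)

AB = (-1, -2, 1), AC = (5, 1, 1); a normal to Π is AB × AC = (-3, 6, 9).
Using A: Π has equation -3x + 6y + 9z = -87.
Foot = M − λn with λ = (n·M − d)/|n|² = (39 − (-87))/126 = 1.
Foot = (0, 5, 1) − 1·(-3, 6, 9) = (3, -1, -8).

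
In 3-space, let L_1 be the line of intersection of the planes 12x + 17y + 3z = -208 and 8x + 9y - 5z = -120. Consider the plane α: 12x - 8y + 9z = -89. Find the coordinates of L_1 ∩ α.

(-10, -5, -1)

Direction of L_1: (12, 17, 3) × (8, 9, -5) = (-112, 84, -28).
A point on L_1: solving the two plane equations with x = -26 gives (-26, 7, -5).
Substitute r = (-26, 7, -5) + t(-112, 84, -28) into the plane: -413 + (-2268)t = -89, so t = -1/7.
Intersection: (-26, 7, -5) + (-1/7)·(-112, 84, -28) = (-10, -5, -1).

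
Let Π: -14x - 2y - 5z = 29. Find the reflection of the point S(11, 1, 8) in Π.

(-17, -3, -2)

λ = (n·S − d)/|n|² = (-196 − 29)/225 = -1.
Reflection = S − 2λn = (11, 1, 8) − (-2)·(-14, -2, -5) = (-17, -3, -2).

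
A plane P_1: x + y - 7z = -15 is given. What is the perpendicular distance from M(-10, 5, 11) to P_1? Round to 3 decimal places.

9.382

n·M − d = (1)·(-10) + (1)·(5) + (-7)·(11) − (-15) = -67; |n| = √51.
Distance = |-67| / √51 = 67/√51 ≈ 9.382.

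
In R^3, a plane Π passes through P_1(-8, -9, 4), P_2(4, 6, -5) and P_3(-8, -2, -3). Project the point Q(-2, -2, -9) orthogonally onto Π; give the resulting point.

P_1P_2 = (12, 15, -9), P_1P_3 = (0, 7, -7); a normal to Π is P_1P_2 × P_1P_3 = (-42, 84, 84).
Using P_1: Π has equation -42x + 84y + 84z = -84.
Foot = Q − λn with λ = (n·Q − d)/|n|² = (-840 − (-84))/15876 = -1/21.
Foot = (-2, -2, -9) − (-1/21)·(-42, 84, 84) = (-4, 2, -5).

(-4, 2, -5)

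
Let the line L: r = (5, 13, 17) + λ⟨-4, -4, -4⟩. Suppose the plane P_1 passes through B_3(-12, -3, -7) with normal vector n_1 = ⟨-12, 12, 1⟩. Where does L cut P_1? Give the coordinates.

(-7, 1, 5)

P_1: n_1·r = n_1·B_3 gives -12x + 12y + z = 101.
Substitute r = (5, 13, 17) + t(-4, -4, -4) into the plane: 113 + (-4)t = 101, so t = 3.
Intersection: (5, 13, 17) + 3·(-4, -4, -4) = (-7, 1, 5).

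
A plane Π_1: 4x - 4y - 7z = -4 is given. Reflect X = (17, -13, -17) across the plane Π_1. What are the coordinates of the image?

λ = (n·X − d)/|n|² = (239 − (-4))/81 = 3.
Reflection = X − 2λn = (17, -13, -17) − 6·(4, -4, -7) = (-7, 11, 25).

(-7, 11, 25)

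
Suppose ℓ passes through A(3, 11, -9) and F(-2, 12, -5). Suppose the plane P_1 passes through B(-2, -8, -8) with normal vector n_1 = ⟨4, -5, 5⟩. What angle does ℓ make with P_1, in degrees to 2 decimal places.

5.45

A direction vector for ℓ is F − A = (-5, 1, 4).
P_1: n_1·r = n_1·B gives 4x - 5y + 5z = -8.
sin θ = |n·v| / (|n||v|) = |-5| / (√66 · √42) = 0.09497.
θ ≈ 5.45°.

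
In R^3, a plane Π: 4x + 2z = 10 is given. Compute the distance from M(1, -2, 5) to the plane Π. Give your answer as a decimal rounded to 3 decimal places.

n·M − d = (4)·(1) + (0)·(-2) + (2)·(5) − 10 = 4; |n| = √20.
Distance = |4| / √20 = 4/√20 ≈ 0.894.

0.894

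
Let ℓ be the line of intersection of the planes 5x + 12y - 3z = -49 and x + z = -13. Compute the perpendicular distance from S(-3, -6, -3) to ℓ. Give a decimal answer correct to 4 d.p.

5.6448

Direction of ℓ: (5, 12, -3) × (1, 0, 1) = (12, -8, -12).
A point on ℓ: solving the two plane equations with x = -5 gives (-5, -4, -8).
Taking (-5, -4, -8) on ℓ with direction v = (12, -8, -12): w = S − (-5, -4, -8) = (2, -2, 5), and w × v = (64, 84, 8).
Distance = |w × v| / |v| = √11216 / √352 ≈ 5.6448.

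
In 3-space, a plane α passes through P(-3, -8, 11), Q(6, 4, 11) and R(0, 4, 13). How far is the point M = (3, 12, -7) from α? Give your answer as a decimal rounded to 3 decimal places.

19.385

PQ = (9, 12, 0), PR = (3, 12, 2); a normal to α is PQ × PR = (24, -18, 72).
Using P: α has equation 24x - 18y + 72z = 864.
n·M − d = (24)·(3) + (-18)·(12) + (72)·(-7) − 864 = -1512; |n| = √6084.
Distance = |-1512| / √6084 = 1512/√6084 ≈ 19.385.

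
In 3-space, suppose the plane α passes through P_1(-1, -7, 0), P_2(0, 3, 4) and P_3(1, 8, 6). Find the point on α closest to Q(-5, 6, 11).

(-5, 8, 6)

P_1P_2 = (1, 10, 4), P_1P_3 = (2, 15, 6); a normal to α is P_1P_2 × P_1P_3 = (0, 2, -5).
Using P_1: α has equation 2y - 5z = -14.
Foot = Q − λn with λ = (n·Q − d)/|n|² = (-43 − (-14))/29 = -1.
Foot = (-5, 6, 11) − (-1)·(0, 2, -5) = (-5, 8, 6).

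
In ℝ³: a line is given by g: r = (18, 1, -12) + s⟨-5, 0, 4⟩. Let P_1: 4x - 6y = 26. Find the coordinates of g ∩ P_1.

Substitute r = (18, 1, -12) + t(-5, 0, 4) into the plane: 66 + (-20)t = 26, so t = 2.
Intersection: (18, 1, -12) + 2·(-5, 0, 4) = (8, 1, -4).

(8, 1, -4)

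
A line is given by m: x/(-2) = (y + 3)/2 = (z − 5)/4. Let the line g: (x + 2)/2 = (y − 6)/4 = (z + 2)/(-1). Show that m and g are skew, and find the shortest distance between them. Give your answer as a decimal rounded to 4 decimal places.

m has direction (-2, 2, 4) through (0, -3, 5).
g has direction (2, 4, -1) through (-2, 6, -2).
Common perpendicular direction n = (-2, 2, 4) × (2, 4, -1) = (-18, 6, -12).
With w = (-2, 6, -2) − (0, -3, 5) = (-2, 9, -7), w · n = 174.
Since n ≠ 0 the lines are not parallel, and w · n = 174 ≠ 0 so they do not intersect; hence they are skew.
Distance = |w · n| / |n| = |174| / √504 ≈ 7.7506.

7.7506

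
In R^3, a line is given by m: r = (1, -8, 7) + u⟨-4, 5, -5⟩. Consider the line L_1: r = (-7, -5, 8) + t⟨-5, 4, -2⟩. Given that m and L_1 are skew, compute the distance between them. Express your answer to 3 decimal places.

0.923

Common perpendicular direction n = (-4, 5, -5) × (-5, 4, -2) = (10, 17, 9).
With w = (-7, -5, 8) − (1, -8, 7) = (-8, 3, 1), w · n = -20.
Distance = |w · n| / |n| = |-20| / √470 ≈ 0.923.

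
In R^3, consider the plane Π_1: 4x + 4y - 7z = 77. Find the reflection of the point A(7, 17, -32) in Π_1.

λ = (n·A − d)/|n|² = (320 − 77)/81 = 3.
Reflection = A − 2λn = (7, 17, -32) − 6·(4, 4, -7) = (-17, -7, 10).

(-17, -7, 10)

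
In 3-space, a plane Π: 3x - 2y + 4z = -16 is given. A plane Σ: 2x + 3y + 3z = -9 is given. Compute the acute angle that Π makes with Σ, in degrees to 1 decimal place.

cos θ = |n₁·n₂| / (|n₁||n₂|) = |12| / (√29 · √22).
θ = arccos(0.47508) ≈ 61.6°.

61.6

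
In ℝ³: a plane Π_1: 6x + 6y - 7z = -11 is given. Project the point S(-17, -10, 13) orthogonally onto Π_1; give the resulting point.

Foot = S − λn with λ = (n·S − d)/|n|² = (-253 − (-11))/121 = -2.
Foot = (-17, -10, 13) − (-2)·(6, 6, -7) = (-5, 2, -1).

(-5, 2, -1)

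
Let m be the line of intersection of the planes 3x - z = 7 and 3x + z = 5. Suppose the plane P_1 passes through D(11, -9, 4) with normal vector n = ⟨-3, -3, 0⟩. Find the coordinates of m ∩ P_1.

(2, 0, -1)

Direction of m: (3, 0, -1) × (3, 0, 1) = (0, -6, 0).
A point on m: solving the two plane equations with y = -10 gives (2, -10, -1).
P_1: n·r = n·D gives -3x - 3y = -6.
Substitute r = (2, -10, -1) + t(0, -6, 0) into the plane: 24 + 18t = -6, so t = -5/3.
Intersection: (2, -10, -1) + (-5/3)·(0, -6, 0) = (2, 0, -1).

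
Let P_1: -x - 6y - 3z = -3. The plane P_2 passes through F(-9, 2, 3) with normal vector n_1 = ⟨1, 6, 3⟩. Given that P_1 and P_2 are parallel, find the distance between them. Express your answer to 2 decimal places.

1.33

P_2: n_1·r = n_1·F gives x + 6y + 3z = 12.
Rescale P_2 by 1/(-1): -x - 6y - 3z = -12. Then distance = |-3 − (-12)| / √46 ≈ 1.33.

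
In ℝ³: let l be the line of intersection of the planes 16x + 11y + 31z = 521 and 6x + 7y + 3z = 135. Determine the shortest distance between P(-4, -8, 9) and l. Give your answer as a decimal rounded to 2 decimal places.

20.21

Direction of l: (16, 11, 31) × (6, 7, 3) = (-184, 138, 46).
A point on l: solving the two plane equations with x = 7 gives (7, 9, 10).
Taking (7, 9, 10) on l with direction v = (-184, 138, 46): w = P − (7, 9, 10) = (-11, -17, -1), and w × v = (-644, 690, -4646).
Distance = |w × v| / |v| = √22476152 / √55016 ≈ 20.21.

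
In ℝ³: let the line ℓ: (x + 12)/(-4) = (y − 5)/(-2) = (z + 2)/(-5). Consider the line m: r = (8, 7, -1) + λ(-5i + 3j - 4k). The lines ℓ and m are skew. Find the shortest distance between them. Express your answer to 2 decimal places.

ℓ has direction (-4, -2, -5) through (-12, 5, -2).
Common perpendicular direction n = (-4, -2, -5) × (-5, 3, -4) = (23, 9, -22).
With w = (8, 7, -1) − (-12, 5, -2) = (20, 2, 1), w · n = 456.
Distance = |w · n| / |n| = |456| / √1094 ≈ 13.79.

13.79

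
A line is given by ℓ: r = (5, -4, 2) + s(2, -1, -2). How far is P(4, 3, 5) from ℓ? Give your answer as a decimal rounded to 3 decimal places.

5.831

Taking (5, -4, 2) on ℓ with direction v = (2, -1, -2): w = P − (5, -4, 2) = (-1, 7, 3), and w × v = (-11, 4, -13).
Distance = |w × v| / |v| = √306 / √9 ≈ 5.831.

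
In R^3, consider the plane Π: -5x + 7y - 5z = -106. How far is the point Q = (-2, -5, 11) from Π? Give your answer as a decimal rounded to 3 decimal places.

2.613

n·Q − d = (-5)·(-2) + (7)·(-5) + (-5)·(11) − (-106) = 26; |n| = √99.
Distance = |26| / √99 = 26/√99 ≈ 2.613.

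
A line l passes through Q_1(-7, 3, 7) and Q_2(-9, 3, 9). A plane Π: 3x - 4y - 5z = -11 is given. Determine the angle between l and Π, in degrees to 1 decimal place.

A direction vector for l is Q_2 − Q_1 = (-2, 0, 2).
sin θ = |n·v| / (|n||v|) = |-16| / (√50 · √8) = 0.80000.
θ ≈ 53.1°.

53.1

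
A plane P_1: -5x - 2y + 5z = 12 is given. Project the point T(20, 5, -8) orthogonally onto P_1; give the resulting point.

Foot = T − λn with λ = (n·T − d)/|n|² = (-150 − 12)/54 = -3.
Foot = (20, 5, -8) − (-3)·(-5, -2, 5) = (5, -1, 7).

(5, -1, 7)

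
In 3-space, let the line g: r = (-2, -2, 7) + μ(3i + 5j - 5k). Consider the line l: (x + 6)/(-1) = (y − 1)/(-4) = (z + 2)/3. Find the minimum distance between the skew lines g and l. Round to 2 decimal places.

l has direction (-1, -4, 3) through (-6, 1, -2).
Common perpendicular direction n = (3, 5, -5) × (-1, -4, 3) = (-5, -4, -7).
With w = (-6, 1, -2) − (-2, -2, 7) = (-4, 3, -9), w · n = 71.
Distance = |w · n| / |n| = |71| / √90 ≈ 7.48.

7.48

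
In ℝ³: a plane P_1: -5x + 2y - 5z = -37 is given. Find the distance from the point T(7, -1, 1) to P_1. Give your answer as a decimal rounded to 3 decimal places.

0.680

n·T − d = (-5)·(7) + (2)·(-1) + (-5)·(1) − (-37) = -5; |n| = √54.
Distance = |-5| / √54 = 5/√54 ≈ 0.680.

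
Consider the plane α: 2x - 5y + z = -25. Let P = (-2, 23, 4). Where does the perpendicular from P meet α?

Foot = P − λn with λ = (n·P − d)/|n|² = (-115 − (-25))/30 = -3.
Foot = (-2, 23, 4) − (-3)·(2, -5, 1) = (4, 8, 7).

(4, 8, 7)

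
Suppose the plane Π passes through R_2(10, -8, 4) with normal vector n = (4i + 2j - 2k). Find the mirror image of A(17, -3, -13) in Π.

(-7, -15, -1)

Π: n·r = n·R_2 gives 4x + 2y - 2z = 16.
λ = (n·A − d)/|n|² = (88 − 16)/24 = 3.
Reflection = A − 2λn = (17, -3, -13) − 6·(4, 2, -2) = (-7, -15, -1).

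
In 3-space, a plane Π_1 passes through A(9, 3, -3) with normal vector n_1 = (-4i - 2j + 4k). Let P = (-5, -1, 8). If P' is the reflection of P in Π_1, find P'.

Π_1: n_1·r = n_1·A gives -4x - 2y + 4z = -54.
λ = (n·P − d)/|n|² = (54 − (-54))/36 = 3.
Reflection = P − 2λn = (-5, -1, 8) − 6·(-4, -2, 4) = (19, 11, -16).

(19, 11, -16)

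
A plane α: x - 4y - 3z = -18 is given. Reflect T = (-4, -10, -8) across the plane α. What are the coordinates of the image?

λ = (n·T − d)/|n|² = (60 − (-18))/26 = 3.
Reflection = T − 2λn = (-4, -10, -8) − 6·(1, -4, -3) = (-10, 14, 10).

(-10, 14, 10)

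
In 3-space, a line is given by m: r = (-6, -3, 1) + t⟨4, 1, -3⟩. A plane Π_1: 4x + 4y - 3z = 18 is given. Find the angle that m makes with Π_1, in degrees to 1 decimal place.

62.7

sin θ = |n·v| / (|n||v|) = |29| / (√41 · √26) = 0.88822.
θ ≈ 62.7°.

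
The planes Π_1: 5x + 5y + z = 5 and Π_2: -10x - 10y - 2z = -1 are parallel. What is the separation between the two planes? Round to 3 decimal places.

0.630

Rescale Π_2 by 1/(-2): 5x + 5y + z = 1/2. Then distance = |5 − (1/2)| / √51 ≈ 0.630.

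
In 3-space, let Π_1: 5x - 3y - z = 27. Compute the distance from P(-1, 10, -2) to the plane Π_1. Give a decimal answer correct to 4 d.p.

10.1419

n·P − d = (5)·(-1) + (-3)·(10) + (-1)·(-2) − 27 = -60; |n| = √35.
Distance = |-60| / √35 = 60/√35 ≈ 10.1419.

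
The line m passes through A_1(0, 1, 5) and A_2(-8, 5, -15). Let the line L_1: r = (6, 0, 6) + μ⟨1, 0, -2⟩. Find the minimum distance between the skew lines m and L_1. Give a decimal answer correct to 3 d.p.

0.431

A direction vector for m is A_2 − A_1 = (-8, 4, -20).
Common perpendicular direction n = (-8, 4, -20) × (1, 0, -2) = (-8, -36, -4).
With w = (6, 0, 6) − (0, 1, 5) = (6, -1, 1), w · n = -16.
Distance = |w · n| / |n| = |-16| / √1376 ≈ 0.431.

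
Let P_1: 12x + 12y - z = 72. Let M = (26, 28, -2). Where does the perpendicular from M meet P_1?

(2, 4, 0)

Foot = M − λn with λ = (n·M − d)/|n|² = (650 − 72)/289 = 2.
Foot = (26, 28, -2) − 2·(12, 12, -1) = (2, 4, 0).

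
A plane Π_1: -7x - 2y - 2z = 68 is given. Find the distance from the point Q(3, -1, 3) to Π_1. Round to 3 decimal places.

n·Q − d = (-7)·(3) + (-2)·(-1) + (-2)·(3) − 68 = -93; |n| = √57.
Distance = |-93| / √57 = 93/√57 ≈ 12.318.

12.318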